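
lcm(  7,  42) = 42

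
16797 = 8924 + 7873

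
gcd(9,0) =9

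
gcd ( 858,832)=26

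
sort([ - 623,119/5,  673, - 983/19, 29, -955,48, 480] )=[ - 955,-623,- 983/19,119/5, 29, 48,480,673 ]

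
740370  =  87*8510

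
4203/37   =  113 + 22/37 = 113.59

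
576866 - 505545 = 71321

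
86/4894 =43/2447  =  0.02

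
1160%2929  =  1160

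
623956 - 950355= - 326399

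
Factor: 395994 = 2^1*3^1 * 31^1*2129^1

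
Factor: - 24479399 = -7^1 * 1289^1 * 2713^1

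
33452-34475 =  - 1023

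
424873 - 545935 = - 121062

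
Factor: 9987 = 3^1*3329^1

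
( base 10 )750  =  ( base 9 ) 1023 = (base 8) 1356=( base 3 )1000210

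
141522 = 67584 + 73938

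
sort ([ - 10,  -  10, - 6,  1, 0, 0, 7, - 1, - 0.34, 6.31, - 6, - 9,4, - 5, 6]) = [-10, - 10,-9, - 6, - 6,-5 , - 1, - 0.34, 0 , 0 , 1, 4,6, 6.31,7 ] 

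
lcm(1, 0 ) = 0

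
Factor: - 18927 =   -  3^3*701^1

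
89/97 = 89/97  =  0.92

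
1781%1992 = 1781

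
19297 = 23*839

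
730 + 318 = 1048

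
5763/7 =823+2/7 = 823.29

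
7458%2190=888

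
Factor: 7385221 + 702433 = 2^1*19^1*331^1*643^1 = 8087654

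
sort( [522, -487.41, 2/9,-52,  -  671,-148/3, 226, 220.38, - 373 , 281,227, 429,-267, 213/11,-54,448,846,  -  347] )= [ - 671,-487.41, - 373,  -  347, - 267, - 54 , - 52 , - 148/3, 2/9, 213/11, 220.38,226 , 227, 281,429,448,522,846 ]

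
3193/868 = 3+19/28= 3.68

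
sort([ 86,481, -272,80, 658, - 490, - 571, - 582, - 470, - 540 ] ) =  [ - 582 ,-571, - 540, - 490, - 470 , - 272 , 80,86, 481 , 658]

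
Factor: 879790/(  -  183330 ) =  - 3^(-3 )* 7^ ( - 1)*907^1 =- 907/189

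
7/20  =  7/20 = 0.35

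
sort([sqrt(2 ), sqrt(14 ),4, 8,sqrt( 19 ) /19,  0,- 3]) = [-3, 0, sqrt( 19)/19 , sqrt ( 2) , sqrt( 14 ),4,8]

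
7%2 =1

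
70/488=35/244=0.14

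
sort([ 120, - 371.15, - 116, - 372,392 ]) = [ - 372, - 371.15, - 116, 120, 392]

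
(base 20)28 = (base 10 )48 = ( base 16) 30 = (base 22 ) 24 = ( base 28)1K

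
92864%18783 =17732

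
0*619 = 0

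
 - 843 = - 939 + 96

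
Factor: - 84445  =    -  5^1 * 16889^1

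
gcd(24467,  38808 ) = 1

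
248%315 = 248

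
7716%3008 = 1700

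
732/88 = 8 + 7/22 = 8.32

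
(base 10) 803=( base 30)qn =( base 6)3415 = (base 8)1443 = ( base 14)415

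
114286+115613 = 229899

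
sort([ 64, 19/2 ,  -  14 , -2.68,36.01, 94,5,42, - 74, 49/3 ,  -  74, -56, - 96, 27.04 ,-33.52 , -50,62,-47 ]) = [ - 96,- 74 ,  -  74, - 56, - 50, - 47,-33.52,  -  14,-2.68, 5,19/2,  49/3,27.04,36.01, 42,  62,64, 94] 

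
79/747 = 79/747 = 0.11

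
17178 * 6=103068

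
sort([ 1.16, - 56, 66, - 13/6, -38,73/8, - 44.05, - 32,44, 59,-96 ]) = [ -96, -56,  -  44.05,-38, - 32,  -  13/6,1.16,  73/8,  44, 59, 66 ] 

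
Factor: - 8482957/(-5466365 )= 5^( - 1)*7^1 * 449^1*2699^1*1093273^( - 1 )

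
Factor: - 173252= - 2^2* 43313^1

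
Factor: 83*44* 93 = 339636 = 2^2 * 3^1*11^1*31^1 *83^1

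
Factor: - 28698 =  - 2^1*3^1*4783^1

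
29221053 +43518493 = 72739546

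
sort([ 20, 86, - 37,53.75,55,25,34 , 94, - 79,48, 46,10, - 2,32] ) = [ - 79, -37, - 2,10,20,25,  32, 34, 46,48,53.75,  55,86, 94]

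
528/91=528/91 = 5.80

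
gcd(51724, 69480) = 772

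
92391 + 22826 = 115217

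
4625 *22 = 101750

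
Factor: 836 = 2^2*11^1*19^1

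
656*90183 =59160048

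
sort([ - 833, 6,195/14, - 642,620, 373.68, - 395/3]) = [ - 833, - 642, - 395/3, 6,195/14,373.68,620]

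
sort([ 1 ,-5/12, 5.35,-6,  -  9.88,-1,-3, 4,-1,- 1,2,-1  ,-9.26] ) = [ - 9.88, - 9.26, - 6, - 3,-1,  -  1,-1,- 1,  -  5/12, 1,  2, 4,5.35 ] 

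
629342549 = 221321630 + 408020919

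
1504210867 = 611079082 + 893131785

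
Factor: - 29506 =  - 2^1*14753^1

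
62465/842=74 +157/842=74.19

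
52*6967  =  362284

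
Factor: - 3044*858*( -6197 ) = 2^3*3^1* 11^1 * 13^1*761^1*6197^1 = 16185027144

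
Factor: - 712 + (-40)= - 752 = -2^4* 47^1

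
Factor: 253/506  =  1/2 =2^( - 1)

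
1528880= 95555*16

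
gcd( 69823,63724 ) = 1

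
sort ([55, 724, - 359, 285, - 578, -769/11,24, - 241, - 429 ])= [-578,  -  429, - 359, - 241, - 769/11 , 24, 55, 285, 724]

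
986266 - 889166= 97100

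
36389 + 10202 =46591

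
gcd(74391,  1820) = 1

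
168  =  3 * 56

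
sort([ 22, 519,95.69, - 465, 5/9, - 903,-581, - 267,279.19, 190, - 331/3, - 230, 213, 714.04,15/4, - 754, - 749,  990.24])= [ - 903, - 754, - 749 , - 581, - 465, - 267, - 230, - 331/3,5/9, 15/4, 22,  95.69, 190,213, 279.19,519,714.04, 990.24]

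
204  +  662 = 866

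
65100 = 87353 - 22253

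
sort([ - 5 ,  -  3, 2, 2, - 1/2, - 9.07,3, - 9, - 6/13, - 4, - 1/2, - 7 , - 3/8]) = [ - 9.07, - 9, - 7, - 5, - 4, - 3, - 1/2, -1/2,  -  6/13,-3/8,2, 2, 3]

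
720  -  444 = 276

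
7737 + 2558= 10295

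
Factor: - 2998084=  - 2^2*41^1*101^1 * 181^1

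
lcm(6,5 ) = 30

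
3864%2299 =1565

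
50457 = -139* ( - 363)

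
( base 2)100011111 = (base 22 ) d1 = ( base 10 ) 287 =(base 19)F2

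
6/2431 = 6/2431=0.00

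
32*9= 288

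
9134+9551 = 18685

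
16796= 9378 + 7418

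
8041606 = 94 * 85549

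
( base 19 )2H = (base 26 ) 23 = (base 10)55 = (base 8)67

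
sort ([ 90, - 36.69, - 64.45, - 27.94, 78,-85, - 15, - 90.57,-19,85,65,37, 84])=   [-90.57, -85,-64.45, - 36.69, -27.94,-19,-15,37,65, 78,  84, 85, 90]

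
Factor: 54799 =54799^1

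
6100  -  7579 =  - 1479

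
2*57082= 114164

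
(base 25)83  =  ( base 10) 203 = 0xCB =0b11001011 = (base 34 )5x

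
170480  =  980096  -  809616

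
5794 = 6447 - 653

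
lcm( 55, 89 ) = 4895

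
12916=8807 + 4109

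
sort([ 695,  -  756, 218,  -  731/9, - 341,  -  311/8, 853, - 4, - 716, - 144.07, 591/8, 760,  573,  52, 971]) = [  -  756,- 716, - 341,  -  144.07,-731/9,-311/8,  -  4,52,591/8, 218,573 , 695,  760, 853, 971 ]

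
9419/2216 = 9419/2216=4.25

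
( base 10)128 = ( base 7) 242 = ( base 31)44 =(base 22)5i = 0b10000000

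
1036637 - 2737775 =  - 1701138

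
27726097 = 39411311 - 11685214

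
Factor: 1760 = 2^5*5^1*11^1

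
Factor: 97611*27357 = 2670344127 = 3^2*11^1*829^1 *32537^1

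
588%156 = 120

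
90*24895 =2240550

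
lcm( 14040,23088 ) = 1038960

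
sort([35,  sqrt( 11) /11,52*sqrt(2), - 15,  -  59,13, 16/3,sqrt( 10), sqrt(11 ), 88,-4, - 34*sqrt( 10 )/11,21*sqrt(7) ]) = [- 59, - 15, - 34*sqrt( 10) /11, - 4, sqrt( 11 ) /11, sqrt( 10 ), sqrt(11 ), 16/3, 13,  35,  21*sqrt (7 ), 52*sqrt(2 ), 88] 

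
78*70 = 5460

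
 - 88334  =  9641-97975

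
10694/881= 10694/881 = 12.14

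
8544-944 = 7600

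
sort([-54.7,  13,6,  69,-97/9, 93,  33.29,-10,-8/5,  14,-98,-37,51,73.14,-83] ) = [-98, - 83, - 54.7,-37,  -  97/9,-10, - 8/5, 6, 13,14,33.29,51, 69, 73.14, 93 ]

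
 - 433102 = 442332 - 875434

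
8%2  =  0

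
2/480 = 1/240 = 0.00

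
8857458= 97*91314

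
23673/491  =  48 + 105/491 = 48.21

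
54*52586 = 2839644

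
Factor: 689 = 13^1*53^1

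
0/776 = 0 = 0.00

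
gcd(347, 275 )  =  1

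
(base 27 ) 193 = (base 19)2d6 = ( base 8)1717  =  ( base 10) 975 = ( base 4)33033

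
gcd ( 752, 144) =16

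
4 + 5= 9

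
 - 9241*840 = -7762440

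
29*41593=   1206197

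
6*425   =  2550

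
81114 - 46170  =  34944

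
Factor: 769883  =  149^1*5167^1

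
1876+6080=7956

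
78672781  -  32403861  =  46268920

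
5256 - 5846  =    -  590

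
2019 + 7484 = 9503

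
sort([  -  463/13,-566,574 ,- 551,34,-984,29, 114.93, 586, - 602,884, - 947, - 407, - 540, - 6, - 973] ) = [-984, - 973, - 947, - 602, - 566,-551,  -  540,-407,  -  463/13 ,-6 , 29,  34,  114.93,574,586,884] 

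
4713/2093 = 4713/2093= 2.25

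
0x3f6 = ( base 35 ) sy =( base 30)13O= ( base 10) 1014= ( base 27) 1af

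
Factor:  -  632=-2^3*79^1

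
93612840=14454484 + 79158356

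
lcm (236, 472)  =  472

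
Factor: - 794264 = -2^3*101^1*983^1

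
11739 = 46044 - 34305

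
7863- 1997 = 5866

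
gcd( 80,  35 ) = 5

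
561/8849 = 561/8849  =  0.06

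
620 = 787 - 167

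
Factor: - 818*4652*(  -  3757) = 2^3*13^1*17^2*409^1*1163^1 =14296647352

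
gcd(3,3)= 3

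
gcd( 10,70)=10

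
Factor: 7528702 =2^1*3764351^1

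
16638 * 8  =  133104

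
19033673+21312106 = 40345779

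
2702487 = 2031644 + 670843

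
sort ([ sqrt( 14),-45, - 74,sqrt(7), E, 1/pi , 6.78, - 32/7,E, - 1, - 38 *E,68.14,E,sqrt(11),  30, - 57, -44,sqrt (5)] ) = [ - 38 *E, - 74, - 57,-45, - 44, - 32/7, - 1,1/pi,sqrt (5), sqrt(7),  E,E,  E,sqrt( 11), sqrt(14 ), 6.78,30,68.14]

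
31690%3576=3082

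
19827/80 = 247 + 67/80 = 247.84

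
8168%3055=2058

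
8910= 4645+4265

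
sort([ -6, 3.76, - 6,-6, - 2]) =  [-6, -6,-6, - 2,3.76]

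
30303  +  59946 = 90249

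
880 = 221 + 659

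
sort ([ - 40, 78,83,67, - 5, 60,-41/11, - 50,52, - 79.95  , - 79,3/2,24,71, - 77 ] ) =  [ -79.95, - 79,-77,  -  50,-40, - 5, - 41/11,3/2, 24,52 , 60 , 67, 71,78,83 ]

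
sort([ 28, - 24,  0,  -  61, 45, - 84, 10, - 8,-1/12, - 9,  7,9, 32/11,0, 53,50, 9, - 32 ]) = [-84, - 61, - 32,-24,-9, - 8 , - 1/12,0, 0, 32/11, 7,9,  9, 10, 28, 45,50,53 ]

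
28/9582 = 14/4791 = 0.00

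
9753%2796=1365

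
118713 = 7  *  16959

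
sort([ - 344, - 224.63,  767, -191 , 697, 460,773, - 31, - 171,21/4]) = [ - 344, - 224.63, - 191, - 171, - 31 , 21/4,460,  697, 767  ,  773 ]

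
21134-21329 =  -195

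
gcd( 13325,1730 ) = 5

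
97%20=17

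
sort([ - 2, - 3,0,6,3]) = [ - 3,- 2,0 , 3,  6 ] 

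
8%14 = 8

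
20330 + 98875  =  119205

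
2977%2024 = 953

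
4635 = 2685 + 1950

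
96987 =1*96987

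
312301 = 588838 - 276537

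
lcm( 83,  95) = 7885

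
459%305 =154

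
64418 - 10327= 54091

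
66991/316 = 211  +  315/316 = 212.00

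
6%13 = 6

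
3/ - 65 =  - 1 + 62/65 = - 0.05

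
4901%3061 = 1840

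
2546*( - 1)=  - 2546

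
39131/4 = 39131/4= 9782.75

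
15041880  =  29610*508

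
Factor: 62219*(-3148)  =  -195865412  =  -2^2*787^1*62219^1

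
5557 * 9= 50013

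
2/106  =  1/53 = 0.02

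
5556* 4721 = 26229876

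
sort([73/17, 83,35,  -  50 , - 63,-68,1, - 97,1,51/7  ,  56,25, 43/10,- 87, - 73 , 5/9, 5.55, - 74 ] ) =[ - 97, - 87, - 74,  -  73,-68, - 63,  -  50, 5/9,1, 1 , 73/17, 43/10, 5.55, 51/7, 25, 35, 56, 83 ]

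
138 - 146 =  - 8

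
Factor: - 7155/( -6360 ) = 2^( - 3)* 3^2 = 9/8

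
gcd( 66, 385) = 11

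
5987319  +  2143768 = 8131087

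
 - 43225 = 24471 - 67696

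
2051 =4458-2407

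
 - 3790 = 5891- 9681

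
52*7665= 398580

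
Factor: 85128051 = 3^1*887^1*31991^1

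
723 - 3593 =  -2870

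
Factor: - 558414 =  - 2^1 * 3^6*383^1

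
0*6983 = 0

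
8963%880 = 163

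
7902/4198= 1  +  1852/2099 = 1.88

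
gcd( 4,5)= 1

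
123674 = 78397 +45277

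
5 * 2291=11455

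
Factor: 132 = 2^2*3^1*11^1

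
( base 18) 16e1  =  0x1F5D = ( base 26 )bml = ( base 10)8029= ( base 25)cl4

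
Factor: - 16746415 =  - 5^1*7^1*23^1*71^1 *293^1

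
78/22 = 39/11 = 3.55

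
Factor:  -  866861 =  - 257^1*3373^1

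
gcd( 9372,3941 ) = 1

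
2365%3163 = 2365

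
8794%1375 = 544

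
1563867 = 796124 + 767743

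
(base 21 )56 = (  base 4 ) 1233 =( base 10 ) 111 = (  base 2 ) 1101111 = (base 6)303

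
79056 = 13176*6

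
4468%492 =40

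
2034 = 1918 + 116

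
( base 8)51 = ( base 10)41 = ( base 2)101001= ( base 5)131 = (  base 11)38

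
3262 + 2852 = 6114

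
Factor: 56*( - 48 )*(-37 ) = 99456 = 2^7*3^1*7^1*37^1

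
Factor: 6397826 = 2^1*3198913^1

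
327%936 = 327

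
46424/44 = 11606/11 =1055.09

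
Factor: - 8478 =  - 2^1*3^3* 157^1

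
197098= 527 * 374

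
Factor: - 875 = -5^3*7^1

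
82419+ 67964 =150383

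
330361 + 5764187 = 6094548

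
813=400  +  413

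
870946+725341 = 1596287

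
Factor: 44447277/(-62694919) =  - 6349611/8956417 = - 3^1*53^( - 1 )*347^(-1 )*487^ ( - 1)*2116537^1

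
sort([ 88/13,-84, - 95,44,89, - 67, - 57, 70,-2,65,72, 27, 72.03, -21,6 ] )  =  [ - 95, - 84,-67,-57, - 21, - 2,6, 88/13,27, 44 , 65, 70 , 72,72.03, 89]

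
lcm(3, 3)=3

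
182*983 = 178906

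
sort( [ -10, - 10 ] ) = [-10, - 10 ]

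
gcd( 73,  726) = 1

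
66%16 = 2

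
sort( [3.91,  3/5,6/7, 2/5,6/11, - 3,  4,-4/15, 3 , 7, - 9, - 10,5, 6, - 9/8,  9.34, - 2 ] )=[ - 10, - 9, - 3,-2,-9/8, - 4/15,2/5,  6/11, 3/5, 6/7, 3,3.91, 4, 5, 6,7, 9.34 ]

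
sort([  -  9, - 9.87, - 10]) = [ - 10, - 9.87 , - 9]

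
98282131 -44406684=53875447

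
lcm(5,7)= 35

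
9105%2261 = 61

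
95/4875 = 19/975=0.02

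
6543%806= 95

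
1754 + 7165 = 8919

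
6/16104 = 1/2684  =  0.00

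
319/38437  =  319/38437 = 0.01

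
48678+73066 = 121744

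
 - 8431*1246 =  - 10505026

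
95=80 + 15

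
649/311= 649/311=2.09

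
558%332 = 226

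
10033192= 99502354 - 89469162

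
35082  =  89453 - 54371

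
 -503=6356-6859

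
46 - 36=10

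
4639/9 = 515 + 4/9 = 515.44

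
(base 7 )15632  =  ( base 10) 4433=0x1151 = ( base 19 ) C56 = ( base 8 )10521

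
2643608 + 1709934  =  4353542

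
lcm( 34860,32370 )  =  453180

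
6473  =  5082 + 1391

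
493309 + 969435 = 1462744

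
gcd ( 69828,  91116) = 12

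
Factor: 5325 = 3^1*5^2*71^1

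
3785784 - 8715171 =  - 4929387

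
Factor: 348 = 2^2* 3^1 * 29^1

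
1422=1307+115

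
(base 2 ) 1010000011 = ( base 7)1606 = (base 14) 33d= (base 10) 643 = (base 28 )MR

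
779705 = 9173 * 85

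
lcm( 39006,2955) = 195030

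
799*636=508164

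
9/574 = 9/574 = 0.02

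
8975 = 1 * 8975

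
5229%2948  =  2281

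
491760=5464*90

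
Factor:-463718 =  - 2^1*231859^1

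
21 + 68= 89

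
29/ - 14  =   - 3 + 13/14 = - 2.07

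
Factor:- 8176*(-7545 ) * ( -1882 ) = -116096665440 = - 2^5*3^1*5^1*7^1*73^1*503^1 * 941^1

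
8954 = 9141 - 187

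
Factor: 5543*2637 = 14616891 = 3^2*23^1*241^1*293^1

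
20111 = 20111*1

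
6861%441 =246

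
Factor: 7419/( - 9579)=  -  31^( - 1)*103^( - 1)*2473^1 = -2473/3193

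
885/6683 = 885/6683= 0.13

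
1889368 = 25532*74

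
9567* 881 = 8428527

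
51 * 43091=2197641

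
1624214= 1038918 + 585296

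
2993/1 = 2993 = 2993.00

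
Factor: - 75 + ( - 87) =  - 162 = - 2^1*3^4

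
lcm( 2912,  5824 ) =5824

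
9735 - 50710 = -40975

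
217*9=1953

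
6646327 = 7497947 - 851620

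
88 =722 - 634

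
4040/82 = 2020/41  =  49.27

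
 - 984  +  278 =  - 706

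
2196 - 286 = 1910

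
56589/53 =1067 + 38/53 = 1067.72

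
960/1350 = 32/45 = 0.71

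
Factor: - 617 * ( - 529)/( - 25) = - 326393/25 =- 5^ ( - 2) * 23^2* 617^1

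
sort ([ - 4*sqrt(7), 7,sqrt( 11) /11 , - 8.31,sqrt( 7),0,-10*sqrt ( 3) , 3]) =[ - 10*sqrt( 3), - 4*sqrt( 7 ), - 8.31, 0,sqrt( 11)/11, sqrt( 7),3, 7]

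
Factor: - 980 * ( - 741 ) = 2^2  *3^1*5^1*7^2*13^1*19^1 = 726180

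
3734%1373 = 988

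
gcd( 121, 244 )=1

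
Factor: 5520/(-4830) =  - 2^3*7^( - 1) = - 8/7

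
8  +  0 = 8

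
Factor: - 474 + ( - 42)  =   - 516 =- 2^2*3^1 *43^1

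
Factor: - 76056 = -2^3*3^1 * 3169^1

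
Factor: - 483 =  - 3^1*7^1*23^1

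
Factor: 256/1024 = 2^( - 2) =1/4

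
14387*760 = 10934120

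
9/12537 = 1/1393 = 0.00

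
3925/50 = 78 + 1/2 = 78.50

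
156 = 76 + 80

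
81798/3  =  27266 = 27266.00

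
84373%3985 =688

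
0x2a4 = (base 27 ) P1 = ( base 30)MG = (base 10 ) 676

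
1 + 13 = 14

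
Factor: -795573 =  - 3^2*88397^1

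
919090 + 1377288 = 2296378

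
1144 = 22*52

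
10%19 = 10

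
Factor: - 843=-3^1 * 281^1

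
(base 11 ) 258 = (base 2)100110001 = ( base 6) 1225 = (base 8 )461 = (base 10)305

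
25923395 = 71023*365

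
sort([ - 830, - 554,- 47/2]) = [ - 830, - 554, - 47/2] 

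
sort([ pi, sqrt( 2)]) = [ sqrt(2) , pi]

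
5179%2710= 2469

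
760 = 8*95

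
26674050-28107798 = -1433748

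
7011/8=876 + 3/8=876.38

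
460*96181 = 44243260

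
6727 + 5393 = 12120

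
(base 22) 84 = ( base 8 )264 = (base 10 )180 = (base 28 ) 6C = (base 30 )60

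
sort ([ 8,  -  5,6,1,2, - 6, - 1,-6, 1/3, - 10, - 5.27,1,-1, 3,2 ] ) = [- 10, - 6, - 6,-5.27, - 5 , - 1, - 1,1/3,  1,1, 2  ,  2, 3,6, 8]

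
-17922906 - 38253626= - 56176532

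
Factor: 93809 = 93809^1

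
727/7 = 727/7 = 103.86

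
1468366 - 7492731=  - 6024365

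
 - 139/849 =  - 139/849 = -0.16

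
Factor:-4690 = -2^1*5^1*7^1*67^1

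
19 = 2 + 17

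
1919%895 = 129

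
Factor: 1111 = 11^1 * 101^1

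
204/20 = 51/5 = 10.20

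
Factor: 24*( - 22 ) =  - 528 = - 2^4*3^1*11^1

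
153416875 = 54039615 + 99377260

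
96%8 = 0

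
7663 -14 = 7649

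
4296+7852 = 12148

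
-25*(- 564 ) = 14100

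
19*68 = 1292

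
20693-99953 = - 79260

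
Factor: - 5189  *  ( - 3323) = 3323^1*5189^1 = 17243047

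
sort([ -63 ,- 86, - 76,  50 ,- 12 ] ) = [  -  86, - 76, -63 , - 12 , 50 ] 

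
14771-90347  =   - 75576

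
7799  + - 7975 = - 176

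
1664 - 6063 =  - 4399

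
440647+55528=496175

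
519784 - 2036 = 517748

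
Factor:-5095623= - 3^1*13^1*130657^1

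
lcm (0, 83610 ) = 0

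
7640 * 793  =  6058520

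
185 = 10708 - 10523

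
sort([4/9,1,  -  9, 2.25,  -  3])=[  -  9, - 3, 4/9,1,2.25 ]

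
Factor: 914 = 2^1*457^1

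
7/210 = 1/30= 0.03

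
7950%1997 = 1959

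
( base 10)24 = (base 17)17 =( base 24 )10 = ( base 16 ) 18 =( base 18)16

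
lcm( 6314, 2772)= 113652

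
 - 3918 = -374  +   - 3544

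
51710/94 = 25855/47 = 550.11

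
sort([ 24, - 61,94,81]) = [ - 61,24,81,94 ] 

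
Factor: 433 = 433^1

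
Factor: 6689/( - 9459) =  - 3^ ( - 2 )*1051^(-1 )*6689^1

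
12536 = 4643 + 7893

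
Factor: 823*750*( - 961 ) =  - 2^1 * 3^1*5^3*31^2*823^1  =  - 593177250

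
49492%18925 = 11642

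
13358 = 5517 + 7841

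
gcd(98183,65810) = 1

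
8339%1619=244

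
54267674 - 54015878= 251796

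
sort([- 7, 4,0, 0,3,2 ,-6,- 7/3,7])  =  [ - 7,  -  6, - 7/3,0, 0 , 2,3 , 4,  7 ]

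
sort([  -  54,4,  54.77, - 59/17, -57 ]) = [ - 57 , - 54, - 59/17, 4, 54.77]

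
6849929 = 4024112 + 2825817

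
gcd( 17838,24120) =18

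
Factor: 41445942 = 2^1*3^1*109^1 *127^1*499^1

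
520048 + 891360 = 1411408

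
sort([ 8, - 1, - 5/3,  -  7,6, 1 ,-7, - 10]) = [ - 10,- 7,-7, - 5/3, - 1, 1, 6, 8]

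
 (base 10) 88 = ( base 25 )3d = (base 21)44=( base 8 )130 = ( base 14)64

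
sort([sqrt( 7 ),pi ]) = [ sqrt(7 ),pi]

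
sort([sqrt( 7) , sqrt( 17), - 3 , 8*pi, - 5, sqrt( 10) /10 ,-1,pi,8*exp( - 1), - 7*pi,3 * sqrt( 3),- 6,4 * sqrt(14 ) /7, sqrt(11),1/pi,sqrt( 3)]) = [-7*pi,-6,  -  5, - 3, - 1, sqrt( 10 ) /10, 1/pi, sqrt( 3 ),4*sqrt( 14 )/7, sqrt(7),8*exp( - 1),pi, sqrt (11 ), sqrt (17),3*sqrt(3 ),8 * pi]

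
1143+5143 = 6286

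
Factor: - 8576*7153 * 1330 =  - 81587690240 = - 2^8*5^1*7^1 * 19^1 * 23^1*67^1*311^1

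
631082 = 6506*97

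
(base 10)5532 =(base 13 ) 2697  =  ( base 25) 8L7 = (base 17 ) 1227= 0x159c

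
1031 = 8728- 7697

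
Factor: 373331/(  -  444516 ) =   -  2^( - 2) *3^(-1) *7^2*17^ ( - 1 )*19^1*401^1*2179^(-1 ) 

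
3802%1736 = 330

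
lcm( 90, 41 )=3690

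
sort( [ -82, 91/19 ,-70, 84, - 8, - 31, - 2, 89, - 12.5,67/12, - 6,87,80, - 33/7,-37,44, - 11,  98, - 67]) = [-82, - 70,-67, - 37,- 31,  -  12.5, - 11, - 8 , - 6, -33/7,-2, 91/19,67/12,  44,80 , 84, 87,89, 98]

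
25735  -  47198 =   -  21463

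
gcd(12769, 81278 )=1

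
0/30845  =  0  =  0.00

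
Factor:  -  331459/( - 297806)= 2^(-1 )*17^( - 1)*19^(  -  1)  *  719^1 = 719/646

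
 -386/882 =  - 193/441 = -  0.44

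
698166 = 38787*18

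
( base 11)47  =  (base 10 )51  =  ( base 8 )63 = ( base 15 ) 36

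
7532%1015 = 427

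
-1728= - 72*24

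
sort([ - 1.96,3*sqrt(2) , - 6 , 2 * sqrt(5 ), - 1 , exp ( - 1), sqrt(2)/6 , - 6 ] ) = [ - 6, - 6,- 1.96 , - 1,sqrt ( 2)/6 , exp( - 1) , 3*sqrt(2 ), 2*sqrt(5)]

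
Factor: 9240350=2^1* 5^2*7^1*17^1 * 1553^1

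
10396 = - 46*( - 226)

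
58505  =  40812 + 17693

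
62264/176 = 7783/22 = 353.77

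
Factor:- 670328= - 2^3 * 83791^1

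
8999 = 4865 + 4134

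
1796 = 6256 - 4460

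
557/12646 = 557/12646 = 0.04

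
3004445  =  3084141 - 79696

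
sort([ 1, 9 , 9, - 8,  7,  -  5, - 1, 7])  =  [  -  8, - 5, - 1, 1, 7,7 , 9, 9] 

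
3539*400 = 1415600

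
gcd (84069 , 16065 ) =9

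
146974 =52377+94597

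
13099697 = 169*77513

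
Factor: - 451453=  - 31^1 * 14563^1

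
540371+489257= 1029628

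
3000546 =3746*801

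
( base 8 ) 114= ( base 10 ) 76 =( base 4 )1030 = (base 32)2c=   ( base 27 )2m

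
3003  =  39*77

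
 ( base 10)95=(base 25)3K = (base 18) 55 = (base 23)43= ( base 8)137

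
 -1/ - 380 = 1/380 = 0.00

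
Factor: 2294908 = 2^2*7^1*11^1*7451^1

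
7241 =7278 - 37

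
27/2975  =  27/2975 = 0.01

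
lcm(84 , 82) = 3444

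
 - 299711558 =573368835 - 873080393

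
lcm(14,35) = 70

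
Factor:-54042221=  - 643^1*84047^1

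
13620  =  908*15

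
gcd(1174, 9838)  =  2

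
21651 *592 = 12817392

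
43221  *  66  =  2852586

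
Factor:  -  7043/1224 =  -2^( - 3 )*3^(  -  2 )*17^(- 1)*7043^1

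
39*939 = 36621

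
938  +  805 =1743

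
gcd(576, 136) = 8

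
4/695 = 4/695 = 0.01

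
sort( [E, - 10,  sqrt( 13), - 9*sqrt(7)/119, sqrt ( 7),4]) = [-10,- 9*sqrt(7)/119,sqrt(7),E,sqrt(  13),4 ] 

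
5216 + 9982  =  15198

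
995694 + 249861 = 1245555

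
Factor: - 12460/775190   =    -  14/871  =  - 2^1 * 7^1*13^( - 1 )*67^( - 1)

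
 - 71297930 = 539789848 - 611087778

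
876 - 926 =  - 50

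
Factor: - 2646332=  - 2^2 * 13^1*50891^1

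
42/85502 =21/42751 = 0.00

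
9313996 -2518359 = 6795637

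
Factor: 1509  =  3^1*503^1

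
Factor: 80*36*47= 135360 = 2^6*3^2*5^1*47^1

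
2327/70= 33 + 17/70=33.24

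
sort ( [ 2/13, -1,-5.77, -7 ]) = [ - 7, - 5.77,-1,2/13 ] 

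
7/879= 7/879 = 0.01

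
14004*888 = 12435552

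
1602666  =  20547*78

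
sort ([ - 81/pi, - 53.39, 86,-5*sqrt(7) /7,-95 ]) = [ - 95,- 53.39 , - 81/pi, - 5 * sqrt( 7 ) /7, 86]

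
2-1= 1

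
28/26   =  14/13  =  1.08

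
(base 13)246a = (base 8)12046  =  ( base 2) 1010000100110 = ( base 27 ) 721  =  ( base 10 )5158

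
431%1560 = 431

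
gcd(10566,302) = 2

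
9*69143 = 622287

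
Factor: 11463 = 3^1 * 3821^1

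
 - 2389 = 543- 2932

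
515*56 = 28840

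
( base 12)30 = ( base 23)1D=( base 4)210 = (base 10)36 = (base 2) 100100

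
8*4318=34544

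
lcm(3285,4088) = 183960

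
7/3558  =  7/3558 = 0.00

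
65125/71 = 917 + 18/71 = 917.25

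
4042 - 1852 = 2190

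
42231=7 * 6033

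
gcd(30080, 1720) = 40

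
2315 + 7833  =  10148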